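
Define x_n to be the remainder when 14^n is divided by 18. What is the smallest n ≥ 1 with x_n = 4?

4

Listing terms: x_0 = 1,  x_1 = 14,  x_2 = 16,  x_3 = 8,  x_4 = 4,  x_5 = 2,  x_6 = 10,  x_7 = 14.
Since x_7 = x_1 = 14, the sequence is eventually periodic: after a pre-period of length 1 it cycles with period 6.
The value 4 first appears (with n ≥ 1) at x_4.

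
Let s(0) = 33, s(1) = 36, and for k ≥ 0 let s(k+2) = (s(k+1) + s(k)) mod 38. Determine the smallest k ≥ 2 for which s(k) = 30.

13

Computing terms: s(0) = 33,  s(1) = 36,  s(2) = 31,  s(3) = 29,  s(4) = 22,  s(5) = 13,  s(6) = 35,  s(7) = 10,  s(8) = 7,  s(9) = 17,  s(10) = 24,  s(11) = 3,  s(12) = 27,  s(13) = 30,  s(14) = 19,  s(15) = 11,  s(16) = 30,  s(17) = 3,  s(18) = 33,  s(19) = 36.
The sequence repeats with period 18.
The value 30 first appears (with k ≥ 2) at s(13).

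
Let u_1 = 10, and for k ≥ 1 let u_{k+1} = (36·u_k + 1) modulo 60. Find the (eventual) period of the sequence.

5

Computing terms: u_1 = 10; u_2 = 1; u_3 = 37; u_4 = 13; u_5 = 49; u_6 = 25; u_7 = 1.
Since u_7 = u_2 = 1, the sequence is eventually periodic: after a pre-period of length 1 it cycles with period 5.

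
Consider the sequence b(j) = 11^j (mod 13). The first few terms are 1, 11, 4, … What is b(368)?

9

Computing terms: b(0) = 1; b(1) = 11; b(2) = 4; b(3) = 5; b(4) = 3; b(5) = 7; b(6) = 12; b(7) = 2; b(8) = 9; b(9) = 8; b(10) = 10; b(11) = 6; b(12) = 1.
Since b(12) = b(0) = 1, the sequence is periodic with period 12.
So b(368) = b(0 + ((368-0) mod 12)) = b(8) = 9.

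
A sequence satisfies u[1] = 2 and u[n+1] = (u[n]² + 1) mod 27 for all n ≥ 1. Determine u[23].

We have u[1] = 2, u[2] = 5, u[3] = 26, u[4] = 2.
The sequence repeats with period 3.
(23 - 1) mod 3 = 1, so u[23] = u[2] = 5.

5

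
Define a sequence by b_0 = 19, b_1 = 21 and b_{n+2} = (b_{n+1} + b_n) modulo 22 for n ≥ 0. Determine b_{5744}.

Computing terms: b_0 = 19,  b_1 = 21,  b_2 = 18,  b_3 = 17,  b_4 = 13,  b_5 = 8,  b_6 = 21,  b_7 = 7,  b_8 = 6,  b_9 = 13,  b_{10} = 19,  b_{11} = 10,  b_{12} = 7,  b_{13} = 17,  b_{14} = 2,  b_{15} = 19,  b_{16} = 21.
Since (b_{15}, b_{16}) = (b_0, b_1) = (19, 21) (two consecutive terms determine the rest), the sequence is periodic with period 15.
So b_{5744} = b_{0 + ((5744-0) mod 15)} = b_{14} = 2.

2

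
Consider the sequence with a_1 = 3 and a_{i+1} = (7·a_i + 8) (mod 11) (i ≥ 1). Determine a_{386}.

9

We have a_1 = 3, a_2 = 7, a_3 = 2, a_4 = 0, a_5 = 8, a_6 = 9, a_7 = 5, a_8 = 10, a_9 = 1, a_{10} = 4, a_{11} = 3.
The sequence repeats with period 10.
So a_{386} = a_{1 + ((386-1) mod 10)} = a_6 = 9.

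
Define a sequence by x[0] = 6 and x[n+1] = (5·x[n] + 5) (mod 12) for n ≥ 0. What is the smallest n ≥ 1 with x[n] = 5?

Computing terms: x[0] = 6,  x[1] = 11,  x[2] = 0,  x[3] = 5,  x[4] = 6.
The sequence repeats with period 4.
The value 5 first appears (with n ≥ 1) at x[3].

3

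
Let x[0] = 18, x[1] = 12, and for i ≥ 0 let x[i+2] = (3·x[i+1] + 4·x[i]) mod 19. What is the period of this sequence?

18

Computing terms: x[0] = 18; x[1] = 12; x[2] = 13; x[3] = 11; x[4] = 9; x[5] = 14; x[6] = 2; x[7] = 5; x[8] = 4; x[9] = 13; x[10] = 17; x[11] = 8; x[12] = 16; x[13] = 4; x[14] = 0; x[15] = 16; x[16] = 10; x[17] = 18; x[18] = 18; x[19] = 12.
The sequence repeats with period 18.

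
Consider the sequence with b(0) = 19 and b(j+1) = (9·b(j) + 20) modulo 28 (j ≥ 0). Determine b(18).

19

b(0) = 19, b(1) = 23, b(2) = 3, b(3) = 19.
Since b(3) = b(0) = 19, the sequence is periodic with period 3.
(18 - 0) mod 3 = 0, so b(18) = b(0) = 19.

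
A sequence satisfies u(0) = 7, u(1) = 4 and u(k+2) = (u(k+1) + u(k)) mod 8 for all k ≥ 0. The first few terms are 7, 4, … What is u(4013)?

u(0) = 7; u(1) = 4; u(2) = 3; u(3) = 7; u(4) = 2; u(5) = 1; u(6) = 3; u(7) = 4; u(8) = 7; u(9) = 3; u(10) = 2; u(11) = 5; u(12) = 7; u(13) = 4.
The sequence repeats with period 12.
So u(4013) = u(0 + ((4013-0) mod 12)) = u(5) = 1.

1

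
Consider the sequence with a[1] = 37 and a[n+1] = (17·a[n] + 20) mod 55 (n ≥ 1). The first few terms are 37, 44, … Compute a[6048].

16

We have a[1] = 37,  a[2] = 44,  a[3] = 53,  a[4] = 41,  a[5] = 2,  a[6] = 54,  a[7] = 3,  a[8] = 16,  a[9] = 17,  a[10] = 34,  a[11] = 48,  a[12] = 11,  a[13] = 42,  a[14] = 19,  a[15] = 13,  a[16] = 21,  a[17] = 47,  a[18] = 49,  a[19] = 28,  a[20] = 1,  a[21] = 37.
Since a[21] = a[1] = 37, the sequence is periodic with period 20.
(6048 - 1) mod 20 = 7, so a[6048] = a[8] = 16.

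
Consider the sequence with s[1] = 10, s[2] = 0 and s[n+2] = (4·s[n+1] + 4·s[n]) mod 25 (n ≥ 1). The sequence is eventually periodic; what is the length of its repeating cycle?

We have s[1] = 10, s[2] = 0, s[3] = 15, s[4] = 10, s[5] = 0.
Since (s[4], s[5]) = (s[1], s[2]) = (10, 0) (two consecutive terms determine the rest), the sequence is periodic with period 3.

3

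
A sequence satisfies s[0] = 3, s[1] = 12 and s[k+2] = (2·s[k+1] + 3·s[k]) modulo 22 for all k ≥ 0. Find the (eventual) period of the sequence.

We have s[0] = 3,  s[1] = 12,  s[2] = 11,  s[3] = 14,  s[4] = 17,  s[5] = 10,  s[6] = 5,  s[7] = 18,  s[8] = 7,  s[9] = 2,  s[10] = 3,  s[11] = 12.
The sequence repeats with period 10.

10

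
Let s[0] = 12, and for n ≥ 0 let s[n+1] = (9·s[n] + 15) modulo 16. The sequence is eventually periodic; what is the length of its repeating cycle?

16

Computing terms: s[0] = 12,  s[1] = 11,  s[2] = 2,  s[3] = 1,  s[4] = 8,  s[5] = 7,  s[6] = 14,  s[7] = 13,  s[8] = 4,  s[9] = 3,  s[10] = 10,  s[11] = 9,  s[12] = 0,  s[13] = 15,  s[14] = 6,  s[15] = 5,  s[16] = 12.
The sequence repeats with period 16.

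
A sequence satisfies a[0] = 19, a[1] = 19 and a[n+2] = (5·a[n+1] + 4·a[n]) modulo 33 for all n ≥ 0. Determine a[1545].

We have a[0] = 19; a[1] = 19; a[2] = 6; a[3] = 7; a[4] = 26; a[5] = 26; a[6] = 3; a[7] = 20; a[8] = 13; a[9] = 13; a[10] = 18; a[11] = 10; a[12] = 23; a[13] = 23; a[14] = 9; a[15] = 5; a[16] = 28; a[17] = 28; a[18] = 21; a[19] = 19; a[20] = 14; a[21] = 14; a[22] = 27; a[23] = 26; a[24] = 7; a[25] = 7; a[26] = 30; a[27] = 13; a[28] = 20; a[29] = 20; a[30] = 15; a[31] = 23; a[32] = 10; a[33] = 10; a[34] = 24; a[35] = 28; a[36] = 5; a[37] = 5; a[38] = 12; a[39] = 14; a[40] = 19; a[41] = 19.
Since (a[40], a[41]) = (a[0], a[1]) = (19, 19) (two consecutive terms determine the rest), the sequence is periodic with period 40.
(1545 - 0) mod 40 = 25, so a[1545] = a[25] = 7.

7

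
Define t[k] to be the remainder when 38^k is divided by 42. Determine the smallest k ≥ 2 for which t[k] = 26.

5

We have t[1] = 38,  t[2] = 16,  t[3] = 20,  t[4] = 4,  t[5] = 26,  t[6] = 22,  t[7] = 38.
Since t[7] = t[1] = 38, the sequence is periodic with period 6.
The value 26 first appears (with k ≥ 2) at t[5].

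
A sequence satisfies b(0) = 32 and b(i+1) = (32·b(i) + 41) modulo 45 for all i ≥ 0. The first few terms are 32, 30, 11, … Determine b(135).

Computing terms: b(0) = 32, b(1) = 30, b(2) = 11, b(3) = 33, b(4) = 17, b(5) = 0, b(6) = 41, b(7) = 3, b(8) = 2, b(9) = 15, b(10) = 26, b(11) = 18, b(12) = 32.
The sequence repeats with period 12.
(135 - 0) mod 12 = 3, so b(135) = b(3) = 33.

33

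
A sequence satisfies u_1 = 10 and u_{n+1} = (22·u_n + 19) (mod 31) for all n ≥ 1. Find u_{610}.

Listing terms: u_1 = 10,  u_2 = 22,  u_3 = 7,  u_4 = 18,  u_5 = 12,  u_6 = 4,  u_7 = 14,  u_8 = 17,  u_9 = 21,  u_{10} = 16,  u_{11} = 30,  u_{12} = 28,  u_{13} = 15,  u_{14} = 8,  u_{15} = 9,  u_{16} = 0,  u_{17} = 19,  u_{18} = 3,  u_{19} = 23,  u_{20} = 29,  u_{21} = 6,  u_{22} = 27,  u_{23} = 24,  u_{24} = 20,  u_{25} = 25,  u_{26} = 11,  u_{27} = 13,  u_{28} = 26,  u_{29} = 2,  u_{30} = 1,  u_{31} = 10.
The sequence repeats with period 30.
So u_{610} = u_{1 + ((610-1) mod 30)} = u_{10} = 16.

16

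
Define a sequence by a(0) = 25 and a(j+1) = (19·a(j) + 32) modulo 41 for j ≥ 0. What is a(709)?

a(0) = 25,  a(1) = 15,  a(2) = 30,  a(3) = 28,  a(4) = 31,  a(5) = 6,  a(6) = 23,  a(7) = 18,  a(8) = 5,  a(9) = 4,  a(10) = 26,  a(11) = 34,  a(12) = 22,  a(13) = 40,  a(14) = 13,  a(15) = 33,  a(16) = 3,  a(17) = 7,  a(18) = 1,  a(19) = 10,  a(20) = 17,  a(21) = 27,  a(22) = 12,  a(23) = 14,  a(24) = 11,  a(25) = 36,  a(26) = 19,  a(27) = 24,  a(28) = 37,  a(29) = 38,  a(30) = 16,  a(31) = 8,  a(32) = 20,  a(33) = 2,  a(34) = 29,  a(35) = 9,  a(36) = 39,  a(37) = 35,  a(38) = 0,  a(39) = 32,  a(40) = 25.
Since a(40) = a(0) = 25, the sequence is periodic with period 40.
So a(709) = a(0 + ((709-0) mod 40)) = a(29) = 38.

38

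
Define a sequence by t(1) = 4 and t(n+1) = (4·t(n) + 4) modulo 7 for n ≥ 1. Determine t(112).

Computing terms: t(1) = 4, t(2) = 6, t(3) = 0, t(4) = 4.
Since t(4) = t(1) = 4, the sequence is periodic with period 3.
So t(112) = t(1 + ((112-1) mod 3)) = t(1) = 4.

4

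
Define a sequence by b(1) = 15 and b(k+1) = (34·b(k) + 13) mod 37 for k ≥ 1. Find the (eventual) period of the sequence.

9

Listing terms: b(1) = 15, b(2) = 5, b(3) = 35, b(4) = 19, b(5) = 30, b(6) = 34, b(7) = 22, b(8) = 21, b(9) = 24, b(10) = 15.
Since b(10) = b(1) = 15, the sequence is periodic with period 9.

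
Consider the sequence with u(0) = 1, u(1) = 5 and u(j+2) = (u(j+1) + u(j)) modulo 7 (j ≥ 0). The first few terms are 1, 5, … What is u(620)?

We have u(0) = 1,  u(1) = 5,  u(2) = 6,  u(3) = 4,  u(4) = 3,  u(5) = 0,  u(6) = 3,  u(7) = 3,  u(8) = 6,  u(9) = 2,  u(10) = 1,  u(11) = 3,  u(12) = 4,  u(13) = 0,  u(14) = 4,  u(15) = 4,  u(16) = 1,  u(17) = 5.
Since (u(16), u(17)) = (u(0), u(1)) = (1, 5) (two consecutive terms determine the rest), the sequence is periodic with period 16.
(620 - 0) mod 16 = 12, so u(620) = u(12) = 4.

4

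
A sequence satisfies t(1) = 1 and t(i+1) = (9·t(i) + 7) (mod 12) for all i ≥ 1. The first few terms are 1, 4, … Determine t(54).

4

Listing terms: t(1) = 1; t(2) = 4; t(3) = 7; t(4) = 10; t(5) = 1.
The sequence repeats with period 4.
So t(54) = t(1 + ((54-1) mod 4)) = t(2) = 4.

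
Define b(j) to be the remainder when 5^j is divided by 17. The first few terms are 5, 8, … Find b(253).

3

Computing terms: b(1) = 5,  b(2) = 8,  b(3) = 6,  b(4) = 13,  b(5) = 14,  b(6) = 2,  b(7) = 10,  b(8) = 16,  b(9) = 12,  b(10) = 9,  b(11) = 11,  b(12) = 4,  b(13) = 3,  b(14) = 15,  b(15) = 7,  b(16) = 1,  b(17) = 5.
The sequence repeats with period 16.
So b(253) = b(1 + ((253-1) mod 16)) = b(13) = 3.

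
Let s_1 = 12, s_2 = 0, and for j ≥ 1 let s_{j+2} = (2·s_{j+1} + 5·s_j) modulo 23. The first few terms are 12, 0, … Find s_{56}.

We have s_1 = 12; s_2 = 0; s_3 = 14; s_4 = 5; s_5 = 11; s_6 = 1; s_7 = 11; s_8 = 4; s_9 = 17; s_{10} = 8; s_{11} = 9; s_{12} = 12; s_{13} = 0.
Since (s_{12}, s_{13}) = (s_1, s_2) = (12, 0) (two consecutive terms determine the rest), the sequence is periodic with period 11.
So s_{56} = s_{1 + ((56-1) mod 11)} = s_1 = 12.

12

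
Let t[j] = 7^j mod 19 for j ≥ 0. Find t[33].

Computing terms: t[0] = 1,  t[1] = 7,  t[2] = 11,  t[3] = 1.
The sequence repeats with period 3.
(33 - 0) mod 3 = 0, so t[33] = t[0] = 1.

1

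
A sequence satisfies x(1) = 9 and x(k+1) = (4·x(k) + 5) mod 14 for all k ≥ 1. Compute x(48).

x(1) = 9; x(2) = 13; x(3) = 1; x(4) = 9.
The sequence repeats with period 3.
So x(48) = x(1 + ((48-1) mod 3)) = x(3) = 1.

1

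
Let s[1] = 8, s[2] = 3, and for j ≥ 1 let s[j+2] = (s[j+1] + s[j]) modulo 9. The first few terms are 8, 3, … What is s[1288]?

4

Listing terms: s[1] = 8,  s[2] = 3,  s[3] = 2,  s[4] = 5,  s[5] = 7,  s[6] = 3,  s[7] = 1,  s[8] = 4,  s[9] = 5,  s[10] = 0,  s[11] = 5,  s[12] = 5,  s[13] = 1,  s[14] = 6,  s[15] = 7,  s[16] = 4,  s[17] = 2,  s[18] = 6,  s[19] = 8,  s[20] = 5,  s[21] = 4,  s[22] = 0,  s[23] = 4,  s[24] = 4,  s[25] = 8,  s[26] = 3.
Since (s[25], s[26]) = (s[1], s[2]) = (8, 3) (two consecutive terms determine the rest), the sequence is periodic with period 24.
(1288 - 1) mod 24 = 15, so s[1288] = s[16] = 4.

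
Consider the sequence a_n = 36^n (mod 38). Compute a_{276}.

Computing terms: a_1 = 36,  a_2 = 4,  a_3 = 30,  a_4 = 16,  a_5 = 6,  a_6 = 26,  a_7 = 24,  a_8 = 28,  a_9 = 20,  a_{10} = 36.
The sequence repeats with period 9.
So a_{276} = a_{1 + ((276-1) mod 9)} = a_6 = 26.

26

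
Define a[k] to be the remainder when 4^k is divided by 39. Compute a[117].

25

Computing terms: a[1] = 4; a[2] = 16; a[3] = 25; a[4] = 22; a[5] = 10; a[6] = 1; a[7] = 4.
Since a[7] = a[1] = 4, the sequence is periodic with period 6.
So a[117] = a[1 + ((117-1) mod 6)] = a[3] = 25.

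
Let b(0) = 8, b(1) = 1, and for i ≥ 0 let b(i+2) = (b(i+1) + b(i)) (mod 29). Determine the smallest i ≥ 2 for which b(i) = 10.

3

Listing terms: b(0) = 8,  b(1) = 1,  b(2) = 9,  b(3) = 10,  b(4) = 19,  b(5) = 0,  b(6) = 19,  b(7) = 19,  b(8) = 9,  b(9) = 28,  b(10) = 8,  b(11) = 7,  b(12) = 15,  b(13) = 22,  b(14) = 8,  b(15) = 1.
Since (b(14), b(15)) = (b(0), b(1)) = (8, 1) (two consecutive terms determine the rest), the sequence is periodic with period 14.
The value 10 first appears (with i ≥ 2) at b(3).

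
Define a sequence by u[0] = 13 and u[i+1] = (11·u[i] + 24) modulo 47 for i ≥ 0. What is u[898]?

We have u[0] = 13,  u[1] = 26,  u[2] = 28,  u[3] = 3,  u[4] = 10,  u[5] = 40,  u[6] = 41,  u[7] = 5,  u[8] = 32,  u[9] = 0,  u[10] = 24,  u[11] = 6,  u[12] = 43,  u[13] = 27,  u[14] = 39,  u[15] = 30,  u[16] = 25,  u[17] = 17,  u[18] = 23,  u[19] = 42,  u[20] = 16,  u[21] = 12,  u[22] = 15,  u[23] = 1,  u[24] = 35,  u[25] = 33,  u[26] = 11,  u[27] = 4,  u[28] = 21,  u[29] = 20,  u[30] = 9,  u[31] = 29,  u[32] = 14,  u[33] = 37,  u[34] = 8,  u[35] = 18,  u[36] = 34,  u[37] = 22,  u[38] = 31,  u[39] = 36,  u[40] = 44,  u[41] = 38,  u[42] = 19,  u[43] = 45,  u[44] = 2,  u[45] = 46,  u[46] = 13.
Since u[46] = u[0] = 13, the sequence is periodic with period 46.
So u[898] = u[0 + ((898-0) mod 46)] = u[24] = 35.

35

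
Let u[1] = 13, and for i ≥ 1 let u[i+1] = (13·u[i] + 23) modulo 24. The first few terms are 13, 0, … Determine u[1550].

u[1] = 13; u[2] = 0; u[3] = 23; u[4] = 10; u[5] = 9; u[6] = 20; u[7] = 19; u[8] = 6; u[9] = 5; u[10] = 16; u[11] = 15; u[12] = 2; u[13] = 1; u[14] = 12; u[15] = 11; u[16] = 22; u[17] = 21; u[18] = 8; u[19] = 7; u[20] = 18; u[21] = 17; u[22] = 4; u[23] = 3; u[24] = 14; u[25] = 13.
Since u[25] = u[1] = 13, the sequence is periodic with period 24.
So u[1550] = u[1 + ((1550-1) mod 24)] = u[14] = 12.

12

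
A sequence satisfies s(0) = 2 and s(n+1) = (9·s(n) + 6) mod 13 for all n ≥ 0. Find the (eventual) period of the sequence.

3

s(0) = 2, s(1) = 11, s(2) = 1, s(3) = 2.
The sequence repeats with period 3.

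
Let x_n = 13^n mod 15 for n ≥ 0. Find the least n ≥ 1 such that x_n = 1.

x_0 = 1, x_1 = 13, x_2 = 4, x_3 = 7, x_4 = 1.
The sequence repeats with period 4.
The value 1 next appears (with n ≥ 1) at x_4.

4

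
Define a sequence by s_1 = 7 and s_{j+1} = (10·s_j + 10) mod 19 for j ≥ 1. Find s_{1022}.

3

Computing terms: s_1 = 7,  s_2 = 4,  s_3 = 12,  s_4 = 16,  s_5 = 18,  s_6 = 0,  s_7 = 10,  s_8 = 15,  s_9 = 8,  s_{10} = 14,  s_{11} = 17,  s_{12} = 9,  s_{13} = 5,  s_{14} = 3,  s_{15} = 2,  s_{16} = 11,  s_{17} = 6,  s_{18} = 13,  s_{19} = 7.
The sequence repeats with period 18.
So s_{1022} = s_{1 + ((1022-1) mod 18)} = s_{14} = 3.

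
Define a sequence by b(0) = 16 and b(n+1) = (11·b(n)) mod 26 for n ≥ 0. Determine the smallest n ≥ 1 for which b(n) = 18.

Listing terms: b(0) = 16, b(1) = 20, b(2) = 12, b(3) = 2, b(4) = 22, b(5) = 8, b(6) = 10, b(7) = 6, b(8) = 14, b(9) = 24, b(10) = 4, b(11) = 18, b(12) = 16.
Since b(12) = b(0) = 16, the sequence is periodic with period 12.
The value 18 first appears (with n ≥ 1) at b(11).

11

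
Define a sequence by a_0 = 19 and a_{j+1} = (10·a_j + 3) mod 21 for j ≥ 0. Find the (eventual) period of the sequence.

Computing terms: a_0 = 19, a_1 = 4, a_2 = 1, a_3 = 13, a_4 = 7, a_5 = 10, a_6 = 19.
Since a_6 = a_0 = 19, the sequence is periodic with period 6.

6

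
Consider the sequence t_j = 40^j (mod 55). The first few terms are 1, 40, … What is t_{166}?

We have t_0 = 1; t_1 = 40; t_2 = 5; t_3 = 35; t_4 = 25; t_5 = 10; t_6 = 15; t_7 = 50; t_8 = 20; t_9 = 30; t_{10} = 45; t_{11} = 40.
Since t_{11} = t_1 = 40, the sequence is eventually periodic: after a pre-period of length 1 it cycles with period 10.
For j ≥ 1, t_j depends only on (j - 1) mod 10. (166 - 1) mod 10 = 5, so t_{166} = t_6 = 15.

15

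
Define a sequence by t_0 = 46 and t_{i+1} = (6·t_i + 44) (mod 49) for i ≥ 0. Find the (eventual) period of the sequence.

14

Computing terms: t_0 = 46, t_1 = 26, t_2 = 4, t_3 = 19, t_4 = 11, t_5 = 12, t_6 = 18, t_7 = 5, t_8 = 25, t_9 = 47, t_{10} = 32, t_{11} = 40, t_{12} = 39, t_{13} = 33, t_{14} = 46.
The sequence repeats with period 14.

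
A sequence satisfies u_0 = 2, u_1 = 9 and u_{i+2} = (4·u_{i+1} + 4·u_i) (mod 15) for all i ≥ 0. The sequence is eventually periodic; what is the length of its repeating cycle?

24

Listing terms: u_0 = 2,  u_1 = 9,  u_2 = 14,  u_3 = 2,  u_4 = 4,  u_5 = 9,  u_6 = 7,  u_7 = 4,  u_8 = 14,  u_9 = 12,  u_{10} = 14,  u_{11} = 14,  u_{12} = 7,  u_{13} = 9,  u_{14} = 4,  u_{15} = 7,  u_{16} = 14,  u_{17} = 9,  u_{18} = 2,  u_{19} = 14,  u_{20} = 4,  u_{21} = 12,  u_{22} = 4,  u_{23} = 4,  u_{24} = 2,  u_{25} = 9.
The sequence repeats with period 24.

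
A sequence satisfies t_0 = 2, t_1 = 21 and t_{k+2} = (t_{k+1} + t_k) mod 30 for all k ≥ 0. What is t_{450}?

Listing terms: t_0 = 2,  t_1 = 21,  t_2 = 23,  t_3 = 14,  t_4 = 7,  t_5 = 21,  t_6 = 28,  t_7 = 19,  t_8 = 17,  t_9 = 6,  t_{10} = 23,  t_{11} = 29,  t_{12} = 22,  t_{13} = 21,  t_{14} = 13,  t_{15} = 4,  t_{16} = 17,  t_{17} = 21,  t_{18} = 8,  t_{19} = 29,  t_{20} = 7,  t_{21} = 6,  t_{22} = 13,  t_{23} = 19,  t_{24} = 2,  t_{25} = 21.
Since (t_{24}, t_{25}) = (t_0, t_1) = (2, 21) (two consecutive terms determine the rest), the sequence is periodic with period 24.
(450 - 0) mod 24 = 18, so t_{450} = t_{18} = 8.

8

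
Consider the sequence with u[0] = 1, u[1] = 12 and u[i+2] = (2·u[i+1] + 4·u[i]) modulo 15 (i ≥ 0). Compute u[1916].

Listing terms: u[0] = 1; u[1] = 12; u[2] = 13; u[3] = 14; u[4] = 5; u[5] = 6; u[6] = 2; u[7] = 13; u[8] = 4; u[9] = 0; u[10] = 1; u[11] = 2; u[12] = 8; u[13] = 9; u[14] = 5; u[15] = 1; u[16] = 7; u[17] = 3; u[18] = 4; u[19] = 5; u[20] = 11; u[21] = 12; u[22] = 8; u[23] = 4; u[24] = 10; u[25] = 6; u[26] = 7; u[27] = 8; u[28] = 14; u[29] = 0; u[30] = 11; u[31] = 7; u[32] = 13; u[33] = 9; u[34] = 10; u[35] = 11; u[36] = 2; u[37] = 3; u[38] = 14; u[39] = 10; u[40] = 1; u[41] = 12.
Since (u[40], u[41]) = (u[0], u[1]) = (1, 12) (two consecutive terms determine the rest), the sequence is periodic with period 40.
(1916 - 0) mod 40 = 36, so u[1916] = u[36] = 2.

2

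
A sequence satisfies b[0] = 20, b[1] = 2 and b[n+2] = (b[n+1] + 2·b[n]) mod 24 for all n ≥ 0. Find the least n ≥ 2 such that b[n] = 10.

4

We have b[0] = 20, b[1] = 2, b[2] = 18, b[3] = 22, b[4] = 10, b[5] = 6, b[6] = 2, b[7] = 14, b[8] = 18, b[9] = 22.
Since (b[8], b[9]) = (b[2], b[3]) = (18, 22) (two consecutive terms determine the rest), the sequence is eventually periodic: after a pre-period of length 2 it cycles with period 6.
The value 10 first appears (with n ≥ 2) at b[4].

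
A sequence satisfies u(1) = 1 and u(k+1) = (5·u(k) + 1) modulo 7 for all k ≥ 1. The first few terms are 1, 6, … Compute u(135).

3

Computing terms: u(1) = 1, u(2) = 6, u(3) = 3, u(4) = 2, u(5) = 4, u(6) = 0, u(7) = 1.
Since u(7) = u(1) = 1, the sequence is periodic with period 6.
(135 - 1) mod 6 = 2, so u(135) = u(3) = 3.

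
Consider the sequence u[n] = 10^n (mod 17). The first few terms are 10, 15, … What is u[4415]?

u[1] = 10; u[2] = 15; u[3] = 14; u[4] = 4; u[5] = 6; u[6] = 9; u[7] = 5; u[8] = 16; u[9] = 7; u[10] = 2; u[11] = 3; u[12] = 13; u[13] = 11; u[14] = 8; u[15] = 12; u[16] = 1; u[17] = 10.
The sequence repeats with period 16.
(4415 - 1) mod 16 = 14, so u[4415] = u[15] = 12.

12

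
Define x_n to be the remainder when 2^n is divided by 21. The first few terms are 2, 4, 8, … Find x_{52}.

Computing terms: x_1 = 2,  x_2 = 4,  x_3 = 8,  x_4 = 16,  x_5 = 11,  x_6 = 1,  x_7 = 2.
Since x_7 = x_1 = 2, the sequence is periodic with period 6.
(52 - 1) mod 6 = 3, so x_{52} = x_4 = 16.

16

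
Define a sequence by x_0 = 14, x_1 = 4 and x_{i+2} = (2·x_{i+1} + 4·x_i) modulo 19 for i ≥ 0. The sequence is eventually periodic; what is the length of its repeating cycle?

We have x_0 = 14,  x_1 = 4,  x_2 = 7,  x_3 = 11,  x_4 = 12,  x_5 = 11,  x_6 = 13,  x_7 = 13,  x_8 = 2,  x_9 = 18,  x_{10} = 6,  x_{11} = 8,  x_{12} = 2,  x_{13} = 17,  x_{14} = 4,  x_{15} = 0,  x_{16} = 16,  x_{17} = 13,  x_{18} = 14,  x_{19} = 4.
The sequence repeats with period 18.

18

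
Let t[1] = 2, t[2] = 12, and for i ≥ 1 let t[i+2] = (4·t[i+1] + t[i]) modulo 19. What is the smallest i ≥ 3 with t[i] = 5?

5

We have t[1] = 2; t[2] = 12; t[3] = 12; t[4] = 3; t[5] = 5; t[6] = 4; t[7] = 2; t[8] = 12.
The sequence repeats with period 6.
The value 5 first appears (with i ≥ 3) at t[5].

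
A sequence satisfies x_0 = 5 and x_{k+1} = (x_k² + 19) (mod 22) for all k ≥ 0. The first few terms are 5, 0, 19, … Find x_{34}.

11

Listing terms: x_0 = 5, x_1 = 0, x_2 = 19, x_3 = 6, x_4 = 11, x_5 = 8, x_6 = 17, x_7 = 0.
Since x_7 = x_1 = 0, the sequence is eventually periodic: after a pre-period of length 1 it cycles with period 6.
For k ≥ 1, x_k depends only on (k - 1) mod 6. (34 - 1) mod 6 = 3, so x_{34} = x_4 = 11.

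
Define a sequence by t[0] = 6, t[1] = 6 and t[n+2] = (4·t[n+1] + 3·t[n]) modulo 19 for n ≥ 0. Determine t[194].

We have t[0] = 6, t[1] = 6, t[2] = 4, t[3] = 15, t[4] = 15, t[5] = 10, t[6] = 9, t[7] = 9, t[8] = 6, t[9] = 13, t[10] = 13, t[11] = 15, t[12] = 4, t[13] = 4, t[14] = 9, t[15] = 10, t[16] = 10, t[17] = 13, t[18] = 6, t[19] = 6.
The sequence repeats with period 18.
(194 - 0) mod 18 = 14, so t[194] = t[14] = 9.

9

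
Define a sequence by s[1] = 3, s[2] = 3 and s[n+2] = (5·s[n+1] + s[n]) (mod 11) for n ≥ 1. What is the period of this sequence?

Computing terms: s[1] = 3, s[2] = 3, s[3] = 7, s[4] = 5, s[5] = 10, s[6] = 0, s[7] = 10, s[8] = 6, s[9] = 7, s[10] = 8, s[11] = 3, s[12] = 1, s[13] = 8, s[14] = 8, s[15] = 4, s[16] = 6, s[17] = 1, s[18] = 0, s[19] = 1, s[20] = 5, s[21] = 4, s[22] = 3, s[23] = 8, s[24] = 10, s[25] = 3, s[26] = 3.
The sequence repeats with period 24.

24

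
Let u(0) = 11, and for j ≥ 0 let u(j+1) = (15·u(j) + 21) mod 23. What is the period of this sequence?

Computing terms: u(0) = 11; u(1) = 2; u(2) = 5; u(3) = 4; u(4) = 12; u(5) = 17; u(6) = 0; u(7) = 21; u(8) = 14; u(9) = 1; u(10) = 13; u(11) = 9; u(12) = 18; u(13) = 15; u(14) = 16; u(15) = 8; u(16) = 3; u(17) = 20; u(18) = 22; u(19) = 6; u(20) = 19; u(21) = 7; u(22) = 11.
The sequence repeats with period 22.

22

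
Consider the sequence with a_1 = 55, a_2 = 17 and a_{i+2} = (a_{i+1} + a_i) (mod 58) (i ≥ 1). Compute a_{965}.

35

We have a_1 = 55,  a_2 = 17,  a_3 = 14,  a_4 = 31,  a_5 = 45,  a_6 = 18,  a_7 = 5,  a_8 = 23,  a_9 = 28,  a_{10} = 51,  a_{11} = 21,  a_{12} = 14,  a_{13} = 35,  a_{14} = 49,  a_{15} = 26,  a_{16} = 17,  a_{17} = 43,  a_{18} = 2,  a_{19} = 45,  a_{20} = 47,  a_{21} = 34,  a_{22} = 23,  a_{23} = 57,  a_{24} = 22,  a_{25} = 21,  a_{26} = 43,  a_{27} = 6,  a_{28} = 49,  a_{29} = 55,  a_{30} = 46,  a_{31} = 43,  a_{32} = 31,  a_{33} = 16,  a_{34} = 47,  a_{35} = 5,  a_{36} = 52,  a_{37} = 57,  a_{38} = 51,  a_{39} = 50,  a_{40} = 43,  a_{41} = 35,  a_{42} = 20,  a_{43} = 55,  a_{44} = 17.
Since (a_{43}, a_{44}) = (a_1, a_2) = (55, 17) (two consecutive terms determine the rest), the sequence is periodic with period 42.
(965 - 1) mod 42 = 40, so a_{965} = a_{41} = 35.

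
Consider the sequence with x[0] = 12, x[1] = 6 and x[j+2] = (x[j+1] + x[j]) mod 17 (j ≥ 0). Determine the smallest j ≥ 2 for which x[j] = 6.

6

Listing terms: x[0] = 12,  x[1] = 6,  x[2] = 1,  x[3] = 7,  x[4] = 8,  x[5] = 15,  x[6] = 6,  x[7] = 4,  x[8] = 10,  x[9] = 14,  x[10] = 7,  x[11] = 4,  x[12] = 11,  x[13] = 15,  x[14] = 9,  x[15] = 7,  x[16] = 16,  x[17] = 6,  x[18] = 5,  x[19] = 11,  x[20] = 16,  x[21] = 10,  x[22] = 9,  x[23] = 2,  x[24] = 11,  x[25] = 13,  x[26] = 7,  x[27] = 3,  x[28] = 10,  x[29] = 13,  x[30] = 6,  x[31] = 2,  x[32] = 8,  x[33] = 10,  x[34] = 1,  x[35] = 11,  x[36] = 12,  x[37] = 6.
Since (x[36], x[37]) = (x[0], x[1]) = (12, 6) (two consecutive terms determine the rest), the sequence is periodic with period 36.
The value 6 first appears (with j ≥ 2) at x[6].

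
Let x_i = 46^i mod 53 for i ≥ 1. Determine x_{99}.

44

Listing terms: x_1 = 46,  x_2 = 49,  x_3 = 28,  x_4 = 16,  x_5 = 47,  x_6 = 42,  x_7 = 24,  x_8 = 44,  x_9 = 10,  x_{10} = 36,  x_{11} = 13,  x_{12} = 15,  x_{13} = 1,  x_{14} = 46.
The sequence repeats with period 13.
(99 - 1) mod 13 = 7, so x_{99} = x_8 = 44.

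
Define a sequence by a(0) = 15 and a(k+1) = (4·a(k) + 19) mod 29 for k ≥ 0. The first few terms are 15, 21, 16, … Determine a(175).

Listing terms: a(0) = 15; a(1) = 21; a(2) = 16; a(3) = 25; a(4) = 3; a(5) = 2; a(6) = 27; a(7) = 11; a(8) = 5; a(9) = 10; a(10) = 1; a(11) = 23; a(12) = 24; a(13) = 28; a(14) = 15.
Since a(14) = a(0) = 15, the sequence is periodic with period 14.
(175 - 0) mod 14 = 7, so a(175) = a(7) = 11.

11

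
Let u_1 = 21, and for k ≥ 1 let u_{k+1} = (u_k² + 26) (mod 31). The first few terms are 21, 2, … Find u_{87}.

28

Listing terms: u_1 = 21, u_2 = 2, u_3 = 30, u_4 = 27, u_5 = 11, u_6 = 23, u_7 = 28, u_8 = 4, u_9 = 11.
Since u_9 = u_5 = 11, the sequence is eventually periodic: after a pre-period of length 4 it cycles with period 4.
For k ≥ 5, u_k depends only on (k - 5) mod 4. (87 - 5) mod 4 = 2, so u_{87} = u_7 = 28.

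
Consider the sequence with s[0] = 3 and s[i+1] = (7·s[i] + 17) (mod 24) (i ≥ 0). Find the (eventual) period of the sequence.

s[0] = 3; s[1] = 14; s[2] = 19; s[3] = 6; s[4] = 11; s[5] = 22; s[6] = 3.
The sequence repeats with period 6.

6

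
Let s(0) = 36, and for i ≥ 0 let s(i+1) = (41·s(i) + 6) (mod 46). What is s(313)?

14

Listing terms: s(0) = 36,  s(1) = 10,  s(2) = 2,  s(3) = 42,  s(4) = 26,  s(5) = 14,  s(6) = 28,  s(7) = 4,  s(8) = 32,  s(9) = 30,  s(10) = 40,  s(11) = 36.
The sequence repeats with period 11.
(313 - 0) mod 11 = 5, so s(313) = s(5) = 14.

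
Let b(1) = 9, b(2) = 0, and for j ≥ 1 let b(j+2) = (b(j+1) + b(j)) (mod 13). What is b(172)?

Listing terms: b(1) = 9,  b(2) = 0,  b(3) = 9,  b(4) = 9,  b(5) = 5,  b(6) = 1,  b(7) = 6,  b(8) = 7,  b(9) = 0,  b(10) = 7,  b(11) = 7,  b(12) = 1,  b(13) = 8,  b(14) = 9,  b(15) = 4,  b(16) = 0,  b(17) = 4,  b(18) = 4,  b(19) = 8,  b(20) = 12,  b(21) = 7,  b(22) = 6,  b(23) = 0,  b(24) = 6,  b(25) = 6,  b(26) = 12,  b(27) = 5,  b(28) = 4,  b(29) = 9,  b(30) = 0.
Since (b(29), b(30)) = (b(1), b(2)) = (9, 0) (two consecutive terms determine the rest), the sequence is periodic with period 28.
So b(172) = b(1 + ((172-1) mod 28)) = b(4) = 9.

9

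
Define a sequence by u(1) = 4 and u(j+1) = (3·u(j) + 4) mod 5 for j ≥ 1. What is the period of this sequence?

u(1) = 4; u(2) = 1; u(3) = 2; u(4) = 0; u(5) = 4.
Since u(5) = u(1) = 4, the sequence is periodic with period 4.

4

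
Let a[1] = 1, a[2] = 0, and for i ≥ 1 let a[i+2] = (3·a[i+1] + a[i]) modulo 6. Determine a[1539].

1

Computing terms: a[1] = 1, a[2] = 0, a[3] = 1, a[4] = 3, a[5] = 4, a[6] = 3, a[7] = 1, a[8] = 0.
The sequence repeats with period 6.
(1539 - 1) mod 6 = 2, so a[1539] = a[3] = 1.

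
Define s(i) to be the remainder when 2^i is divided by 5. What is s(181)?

2

Computing terms: s(0) = 1,  s(1) = 2,  s(2) = 4,  s(3) = 3,  s(4) = 1.
Since s(4) = s(0) = 1, the sequence is periodic with period 4.
So s(181) = s(0 + ((181-0) mod 4)) = s(1) = 2.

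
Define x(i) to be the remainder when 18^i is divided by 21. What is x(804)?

We have x(1) = 18, x(2) = 9, x(3) = 15, x(4) = 18.
The sequence repeats with period 3.
So x(804) = x(1 + ((804-1) mod 3)) = x(3) = 15.

15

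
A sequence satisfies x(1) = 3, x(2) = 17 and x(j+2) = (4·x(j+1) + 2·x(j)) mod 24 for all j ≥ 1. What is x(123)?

8

We have x(1) = 3,  x(2) = 17,  x(3) = 2,  x(4) = 18,  x(5) = 4,  x(6) = 4,  x(7) = 0,  x(8) = 8,  x(9) = 8,  x(10) = 0,  x(11) = 16,  x(12) = 16,  x(13) = 0,  x(14) = 8.
Since (x(13), x(14)) = (x(7), x(8)) = (0, 8) (two consecutive terms determine the rest), the sequence is eventually periodic: after a pre-period of length 6 it cycles with period 6.
For j ≥ 7, x(j) depends only on (j - 7) mod 6. (123 - 7) mod 6 = 2, so x(123) = x(9) = 8.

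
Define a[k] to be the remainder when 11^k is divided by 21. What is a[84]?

a[0] = 1, a[1] = 11, a[2] = 16, a[3] = 8, a[4] = 4, a[5] = 2, a[6] = 1.
The sequence repeats with period 6.
So a[84] = a[0 + ((84-0) mod 6)] = a[0] = 1.

1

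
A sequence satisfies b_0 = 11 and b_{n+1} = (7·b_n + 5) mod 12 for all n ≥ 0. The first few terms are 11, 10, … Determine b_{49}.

We have b_0 = 11,  b_1 = 10,  b_2 = 3,  b_3 = 2,  b_4 = 7,  b_5 = 6,  b_6 = 11.
The sequence repeats with period 6.
(49 - 0) mod 6 = 1, so b_{49} = b_1 = 10.

10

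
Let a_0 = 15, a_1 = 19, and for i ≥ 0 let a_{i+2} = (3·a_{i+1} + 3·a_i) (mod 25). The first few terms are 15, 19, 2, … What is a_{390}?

12

Computing terms: a_0 = 15; a_1 = 19; a_2 = 2; a_3 = 13; a_4 = 20; a_5 = 24; a_6 = 7; a_7 = 18; a_8 = 0; a_9 = 4; a_{10} = 12; a_{11} = 23; a_{12} = 5; a_{13} = 9; a_{14} = 17; a_{15} = 3; a_{16} = 10; a_{17} = 14; a_{18} = 22; a_{19} = 8; a_{20} = 15; a_{21} = 19.
The sequence repeats with period 20.
So a_{390} = a_{0 + ((390-0) mod 20)} = a_{10} = 12.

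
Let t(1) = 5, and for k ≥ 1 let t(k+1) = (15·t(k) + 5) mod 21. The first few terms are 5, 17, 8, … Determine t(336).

We have t(1) = 5,  t(2) = 17,  t(3) = 8,  t(4) = 20,  t(5) = 11,  t(6) = 2,  t(7) = 14,  t(8) = 5.
Since t(8) = t(1) = 5, the sequence is periodic with period 7.
(336 - 1) mod 7 = 6, so t(336) = t(7) = 14.

14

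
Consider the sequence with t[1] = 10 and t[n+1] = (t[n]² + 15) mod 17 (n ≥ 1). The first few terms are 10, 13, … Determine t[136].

We have t[1] = 10; t[2] = 13; t[3] = 14; t[4] = 7; t[5] = 13.
Since t[5] = t[2] = 13, the sequence is eventually periodic: after a pre-period of length 1 it cycles with period 3.
For n ≥ 2, t[n] depends only on (n - 2) mod 3. (136 - 2) mod 3 = 2, so t[136] = t[4] = 7.

7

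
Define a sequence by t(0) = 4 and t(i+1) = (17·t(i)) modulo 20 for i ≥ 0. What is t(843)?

We have t(0) = 4; t(1) = 8; t(2) = 16; t(3) = 12; t(4) = 4.
Since t(4) = t(0) = 4, the sequence is periodic with period 4.
(843 - 0) mod 4 = 3, so t(843) = t(3) = 12.

12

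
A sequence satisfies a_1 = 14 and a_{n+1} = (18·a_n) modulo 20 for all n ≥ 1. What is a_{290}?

12

a_1 = 14, a_2 = 12, a_3 = 16, a_4 = 8, a_5 = 4, a_6 = 12.
Since a_6 = a_2 = 12, the sequence is eventually periodic: after a pre-period of length 1 it cycles with period 4.
For n ≥ 2, a_n depends only on (n - 2) mod 4. (290 - 2) mod 4 = 0, so a_{290} = a_2 = 12.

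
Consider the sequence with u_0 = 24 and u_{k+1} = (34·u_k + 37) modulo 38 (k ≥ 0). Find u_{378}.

5

We have u_0 = 24; u_1 = 17; u_2 = 7; u_3 = 9; u_4 = 1; u_5 = 33; u_6 = 19; u_7 = 37; u_8 = 3; u_9 = 25; u_{10} = 13; u_{11} = 23; u_{12} = 21; u_{13} = 29; u_{14} = 35; u_{15} = 11; u_{16} = 31; u_{17} = 27; u_{18} = 5; u_{19} = 17.
Since u_{19} = u_1 = 17, the sequence is eventually periodic: after a pre-period of length 1 it cycles with period 18.
For k ≥ 1, u_k depends only on (k - 1) mod 18. (378 - 1) mod 18 = 17, so u_{378} = u_{18} = 5.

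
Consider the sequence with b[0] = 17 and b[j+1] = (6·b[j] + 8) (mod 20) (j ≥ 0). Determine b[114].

We have b[0] = 17,  b[1] = 10,  b[2] = 8,  b[3] = 16,  b[4] = 4,  b[5] = 12,  b[6] = 0,  b[7] = 8.
Since b[7] = b[2] = 8, the sequence is eventually periodic: after a pre-period of length 2 it cycles with period 5.
For j ≥ 2, b[j] depends only on (j - 2) mod 5. (114 - 2) mod 5 = 2, so b[114] = b[4] = 4.

4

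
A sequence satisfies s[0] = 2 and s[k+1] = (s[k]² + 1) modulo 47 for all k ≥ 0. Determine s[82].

18

Computing terms: s[0] = 2; s[1] = 5; s[2] = 26; s[3] = 19; s[4] = 33; s[5] = 9; s[6] = 35; s[7] = 4; s[8] = 17; s[9] = 8; s[10] = 18; s[11] = 43; s[12] = 17.
Since s[12] = s[8] = 17, the sequence is eventually periodic: after a pre-period of length 8 it cycles with period 4.
For k ≥ 8, s[k] depends only on (k - 8) mod 4. (82 - 8) mod 4 = 2, so s[82] = s[10] = 18.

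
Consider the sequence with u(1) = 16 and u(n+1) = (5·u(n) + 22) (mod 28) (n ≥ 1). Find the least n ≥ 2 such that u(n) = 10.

6

We have u(1) = 16,  u(2) = 18,  u(3) = 0,  u(4) = 22,  u(5) = 20,  u(6) = 10,  u(7) = 16.
Since u(7) = u(1) = 16, the sequence is periodic with period 6.
The value 10 first appears (with n ≥ 2) at u(6).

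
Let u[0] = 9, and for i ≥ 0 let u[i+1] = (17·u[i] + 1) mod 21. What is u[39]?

4

u[0] = 9,  u[1] = 7,  u[2] = 15,  u[3] = 4,  u[4] = 6,  u[5] = 19,  u[6] = 9.
Since u[6] = u[0] = 9, the sequence is periodic with period 6.
(39 - 0) mod 6 = 3, so u[39] = u[3] = 4.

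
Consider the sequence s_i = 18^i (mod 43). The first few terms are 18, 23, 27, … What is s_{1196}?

31

Listing terms: s_1 = 18,  s_2 = 23,  s_3 = 27,  s_4 = 13,  s_5 = 19,  s_6 = 41,  s_7 = 7,  s_8 = 40,  s_9 = 32,  s_{10} = 17,  s_{11} = 5,  s_{12} = 4,  s_{13} = 29,  s_{14} = 6,  s_{15} = 22,  s_{16} = 9,  s_{17} = 33,  s_{18} = 35,  s_{19} = 28,  s_{20} = 31,  s_{21} = 42,  s_{22} = 25,  s_{23} = 20,  s_{24} = 16,  s_{25} = 30,  s_{26} = 24,  s_{27} = 2,  s_{28} = 36,  s_{29} = 3,  s_{30} = 11,  s_{31} = 26,  s_{32} = 38,  s_{33} = 39,  s_{34} = 14,  s_{35} = 37,  s_{36} = 21,  s_{37} = 34,  s_{38} = 10,  s_{39} = 8,  s_{40} = 15,  s_{41} = 12,  s_{42} = 1,  s_{43} = 18.
The sequence repeats with period 42.
So s_{1196} = s_{1 + ((1196-1) mod 42)} = s_{20} = 31.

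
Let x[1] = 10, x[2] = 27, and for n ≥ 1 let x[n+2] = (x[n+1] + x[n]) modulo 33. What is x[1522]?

27

Computing terms: x[1] = 10,  x[2] = 27,  x[3] = 4,  x[4] = 31,  x[5] = 2,  x[6] = 0,  x[7] = 2,  x[8] = 2,  x[9] = 4,  x[10] = 6,  x[11] = 10,  x[12] = 16,  x[13] = 26,  x[14] = 9,  x[15] = 2,  x[16] = 11,  x[17] = 13,  x[18] = 24,  x[19] = 4,  x[20] = 28,  x[21] = 32,  x[22] = 27,  x[23] = 26,  x[24] = 20,  x[25] = 13,  x[26] = 0,  x[27] = 13,  x[28] = 13,  x[29] = 26,  x[30] = 6,  x[31] = 32,  x[32] = 5,  x[33] = 4,  x[34] = 9,  x[35] = 13,  x[36] = 22,  x[37] = 2,  x[38] = 24,  x[39] = 26,  x[40] = 17,  x[41] = 10,  x[42] = 27.
Since (x[41], x[42]) = (x[1], x[2]) = (10, 27) (two consecutive terms determine the rest), the sequence is periodic with period 40.
So x[1522] = x[1 + ((1522-1) mod 40)] = x[2] = 27.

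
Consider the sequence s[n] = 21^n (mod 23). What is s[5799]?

19

We have s[0] = 1,  s[1] = 21,  s[2] = 4,  s[3] = 15,  s[4] = 16,  s[5] = 14,  s[6] = 18,  s[7] = 10,  s[8] = 3,  s[9] = 17,  s[10] = 12,  s[11] = 22,  s[12] = 2,  s[13] = 19,  s[14] = 8,  s[15] = 7,  s[16] = 9,  s[17] = 5,  s[18] = 13,  s[19] = 20,  s[20] = 6,  s[21] = 11,  s[22] = 1.
The sequence repeats with period 22.
(5799 - 0) mod 22 = 13, so s[5799] = s[13] = 19.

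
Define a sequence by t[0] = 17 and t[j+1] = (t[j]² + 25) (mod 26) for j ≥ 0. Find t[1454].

3

Computing terms: t[0] = 17; t[1] = 2; t[2] = 3; t[3] = 8; t[4] = 11; t[5] = 16; t[6] = 21; t[7] = 24; t[8] = 3.
Since t[8] = t[2] = 3, the sequence is eventually periodic: after a pre-period of length 2 it cycles with period 6.
For j ≥ 2, t[j] depends only on (j - 2) mod 6. (1454 - 2) mod 6 = 0, so t[1454] = t[2] = 3.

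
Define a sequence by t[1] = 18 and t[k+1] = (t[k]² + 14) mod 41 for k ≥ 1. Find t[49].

19

Listing terms: t[1] = 18,  t[2] = 10,  t[3] = 32,  t[4] = 13,  t[5] = 19,  t[6] = 6,  t[7] = 9,  t[8] = 13.
Since t[8] = t[4] = 13, the sequence is eventually periodic: after a pre-period of length 3 it cycles with period 4.
For k ≥ 4, t[k] depends only on (k - 4) mod 4. (49 - 4) mod 4 = 1, so t[49] = t[5] = 19.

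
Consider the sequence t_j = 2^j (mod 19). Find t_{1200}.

11

Listing terms: t_0 = 1,  t_1 = 2,  t_2 = 4,  t_3 = 8,  t_4 = 16,  t_5 = 13,  t_6 = 7,  t_7 = 14,  t_8 = 9,  t_9 = 18,  t_{10} = 17,  t_{11} = 15,  t_{12} = 11,  t_{13} = 3,  t_{14} = 6,  t_{15} = 12,  t_{16} = 5,  t_{17} = 10,  t_{18} = 1.
The sequence repeats with period 18.
So t_{1200} = t_{0 + ((1200-0) mod 18)} = t_{12} = 11.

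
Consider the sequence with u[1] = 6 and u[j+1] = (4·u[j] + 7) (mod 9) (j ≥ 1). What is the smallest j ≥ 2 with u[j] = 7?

5

u[1] = 6,  u[2] = 4,  u[3] = 5,  u[4] = 0,  u[5] = 7,  u[6] = 8,  u[7] = 3,  u[8] = 1,  u[9] = 2,  u[10] = 6.
Since u[10] = u[1] = 6, the sequence is periodic with period 9.
The value 7 first appears (with j ≥ 2) at u[5].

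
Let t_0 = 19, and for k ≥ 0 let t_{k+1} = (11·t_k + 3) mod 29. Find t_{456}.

Listing terms: t_0 = 19, t_1 = 9, t_2 = 15, t_3 = 23, t_4 = 24, t_5 = 6, t_6 = 11, t_7 = 8, t_8 = 4, t_9 = 18, t_{10} = 27, t_{11} = 10, t_{12} = 26, t_{13} = 28, t_{14} = 21, t_{15} = 2, t_{16} = 25, t_{17} = 17, t_{18} = 16, t_{19} = 5, t_{20} = 0, t_{21} = 3, t_{22} = 7, t_{23} = 22, t_{24} = 13, t_{25} = 1, t_{26} = 14, t_{27} = 12, t_{28} = 19.
Since t_{28} = t_0 = 19, the sequence is periodic with period 28.
So t_{456} = t_{0 + ((456-0) mod 28)} = t_8 = 4.

4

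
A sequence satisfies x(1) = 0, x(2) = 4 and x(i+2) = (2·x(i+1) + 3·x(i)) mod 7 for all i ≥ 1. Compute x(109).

Listing terms: x(1) = 0, x(2) = 4, x(3) = 1, x(4) = 0, x(5) = 3, x(6) = 6, x(7) = 0, x(8) = 4.
The sequence repeats with period 6.
So x(109) = x(1 + ((109-1) mod 6)) = x(1) = 0.

0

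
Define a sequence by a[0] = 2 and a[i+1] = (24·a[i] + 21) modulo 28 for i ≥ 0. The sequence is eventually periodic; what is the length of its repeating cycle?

6

Listing terms: a[0] = 2,  a[1] = 13,  a[2] = 25,  a[3] = 5,  a[4] = 1,  a[5] = 17,  a[6] = 9,  a[7] = 13.
Since a[7] = a[1] = 13, the sequence is eventually periodic: after a pre-period of length 1 it cycles with period 6.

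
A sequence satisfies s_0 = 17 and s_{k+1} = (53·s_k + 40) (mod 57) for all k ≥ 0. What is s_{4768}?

5

Listing terms: s_0 = 17, s_1 = 29, s_2 = 38, s_3 = 2, s_4 = 32, s_5 = 26, s_6 = 50, s_7 = 11, s_8 = 53, s_9 = 56, s_{10} = 44, s_{11} = 35, s_{12} = 14, s_{13} = 41, s_{14} = 47, s_{15} = 23, s_{16} = 5, s_{17} = 20, s_{18} = 17.
The sequence repeats with period 18.
(4768 - 0) mod 18 = 16, so s_{4768} = s_{16} = 5.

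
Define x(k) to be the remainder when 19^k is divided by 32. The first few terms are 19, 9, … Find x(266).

9

Computing terms: x(1) = 19,  x(2) = 9,  x(3) = 11,  x(4) = 17,  x(5) = 3,  x(6) = 25,  x(7) = 27,  x(8) = 1,  x(9) = 19.
Since x(9) = x(1) = 19, the sequence is periodic with period 8.
So x(266) = x(1 + ((266-1) mod 8)) = x(2) = 9.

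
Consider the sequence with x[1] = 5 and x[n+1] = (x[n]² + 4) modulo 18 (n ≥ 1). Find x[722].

We have x[1] = 5, x[2] = 11, x[3] = 17, x[4] = 5.
The sequence repeats with period 3.
So x[722] = x[1 + ((722-1) mod 3)] = x[2] = 11.

11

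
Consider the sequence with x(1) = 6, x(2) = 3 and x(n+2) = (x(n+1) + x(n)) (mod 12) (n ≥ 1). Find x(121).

6

Listing terms: x(1) = 6,  x(2) = 3,  x(3) = 9,  x(4) = 0,  x(5) = 9,  x(6) = 9,  x(7) = 6,  x(8) = 3.
Since (x(7), x(8)) = (x(1), x(2)) = (6, 3) (two consecutive terms determine the rest), the sequence is periodic with period 6.
So x(121) = x(1 + ((121-1) mod 6)) = x(1) = 6.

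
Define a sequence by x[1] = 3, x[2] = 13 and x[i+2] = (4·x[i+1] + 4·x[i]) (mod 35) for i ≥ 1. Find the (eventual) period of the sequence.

Computing terms: x[1] = 3,  x[2] = 13,  x[3] = 29,  x[4] = 28,  x[5] = 18,  x[6] = 9,  x[7] = 3,  x[8] = 13.
The sequence repeats with period 6.

6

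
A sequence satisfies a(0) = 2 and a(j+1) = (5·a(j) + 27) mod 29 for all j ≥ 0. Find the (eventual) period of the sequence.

Listing terms: a(0) = 2, a(1) = 8, a(2) = 9, a(3) = 14, a(4) = 10, a(5) = 19, a(6) = 6, a(7) = 28, a(8) = 22, a(9) = 21, a(10) = 16, a(11) = 20, a(12) = 11, a(13) = 24, a(14) = 2.
The sequence repeats with period 14.

14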